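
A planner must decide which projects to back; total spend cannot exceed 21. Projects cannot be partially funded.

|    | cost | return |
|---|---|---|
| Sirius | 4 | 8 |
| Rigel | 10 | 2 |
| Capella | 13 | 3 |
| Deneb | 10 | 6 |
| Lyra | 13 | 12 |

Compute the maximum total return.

20

Allowing fractional choices, the relaxed optimum would be about 22.4, but projects are indivisible.
Sirius + Deneb: cost 4 + 10 = 14 ≤ 21, return 8 + 6 = 14.
Sirius + Lyra: cost 4 + 13 = 17 ≤ 21, return 8 + 12 = 20.
Lyra: cost 13 ≤ 21, return 12.
Best is Sirius and Lyra with total return 20.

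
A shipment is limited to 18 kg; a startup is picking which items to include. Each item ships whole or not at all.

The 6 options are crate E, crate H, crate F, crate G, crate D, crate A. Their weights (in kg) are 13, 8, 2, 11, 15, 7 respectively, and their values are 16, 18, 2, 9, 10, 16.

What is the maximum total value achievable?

Allowing fractional choices, the relaxed optimum would be about 37.7, but items are indivisible.
crate H + crate A: weight 8 + 7 = 15 ≤ 18, value 18 + 16 = 34.
crate H + crate F + crate A: weight 8 + 2 + 7 = 17 ≤ 18, value 18 + 2 + 16 = 36.
Best is crate H, crate F, and crate A with total value 36.

36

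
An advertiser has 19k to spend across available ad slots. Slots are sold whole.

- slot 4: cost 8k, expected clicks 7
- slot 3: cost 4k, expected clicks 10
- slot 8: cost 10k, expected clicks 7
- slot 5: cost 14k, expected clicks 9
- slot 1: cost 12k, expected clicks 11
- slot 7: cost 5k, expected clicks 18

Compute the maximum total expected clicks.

slot 3 + slot 8 + slot 7: cost 4 + 10 + 5 = 19 ≤ 19, expected clicks 10 + 7 + 18 = 35.
slot 1 + slot 7: cost 12 + 5 = 17 ≤ 19, expected clicks 11 + 18 = 29.
slot 4 + slot 3 + slot 7: cost 8 + 4 + 5 = 17 ≤ 19, expected clicks 7 + 10 + 18 = 35.
The maximum expected clicks is 35; one optimal choice is slot 4, slot 3, and slot 7.

35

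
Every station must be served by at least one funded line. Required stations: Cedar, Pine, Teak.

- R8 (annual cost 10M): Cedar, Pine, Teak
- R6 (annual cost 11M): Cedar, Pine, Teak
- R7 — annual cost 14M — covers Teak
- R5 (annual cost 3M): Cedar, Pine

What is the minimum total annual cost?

10

This is an integer covering problem.
R8 alone covers Cedar, Pine, Teak — every station.
Total annual cost: 10.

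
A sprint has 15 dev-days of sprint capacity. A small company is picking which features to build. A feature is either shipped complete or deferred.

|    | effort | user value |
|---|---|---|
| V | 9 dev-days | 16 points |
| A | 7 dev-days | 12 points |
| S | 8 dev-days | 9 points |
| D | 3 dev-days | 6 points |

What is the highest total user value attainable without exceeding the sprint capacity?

Treat it as a binary knapsack problem.
Allowing fractional choices, the relaxed optimum would be about 27.1, but features are indivisible.
V + D: effort 9 + 3 = 12 ≤ 15, user value 16 + 6 = 22.
A + S: effort 7 + 8 = 15 ≤ 15, user value 12 + 9 = 21.
Best is V and D with total user value 22.

22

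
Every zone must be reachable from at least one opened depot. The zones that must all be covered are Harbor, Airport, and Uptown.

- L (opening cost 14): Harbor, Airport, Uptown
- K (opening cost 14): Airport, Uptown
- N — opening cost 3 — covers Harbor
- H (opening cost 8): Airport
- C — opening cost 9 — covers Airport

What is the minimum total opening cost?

The greedy cost-per-new-zone heuristic would pick N and L for 17, but a cheaper cover exists.
L alone covers Harbor, Airport, Uptown — every zone.
Total opening cost: 14.
No cover costs less than 14.

14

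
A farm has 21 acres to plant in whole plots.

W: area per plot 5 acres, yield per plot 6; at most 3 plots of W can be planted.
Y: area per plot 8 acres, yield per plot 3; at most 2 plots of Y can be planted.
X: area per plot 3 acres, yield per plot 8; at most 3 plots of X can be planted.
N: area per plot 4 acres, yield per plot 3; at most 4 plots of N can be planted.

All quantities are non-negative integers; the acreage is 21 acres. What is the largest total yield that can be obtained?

36

Take 2×W and 3×X: area 19 ≤ 21, yield 2·6 + 3·8 = 36.
X has the best ratio (8/3) and is taken to its limit of 3; remaining capacity is filled optimally with the others.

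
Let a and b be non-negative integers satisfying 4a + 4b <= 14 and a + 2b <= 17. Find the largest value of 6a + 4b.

18

(a,b)=(3,0): 4·3+4·0=12≤14, 1·3+2·0=3≤17, objective 18.
(a,b)=(2,1): 4·2+4·1=12≤14, 1·2+2·1=4≤17, objective 16.
(a,b)=(2,0): 4·2+4·0=8≤14, 1·2+2·0=2≤17, objective 12.
The best lattice point is (3,0), giving 18.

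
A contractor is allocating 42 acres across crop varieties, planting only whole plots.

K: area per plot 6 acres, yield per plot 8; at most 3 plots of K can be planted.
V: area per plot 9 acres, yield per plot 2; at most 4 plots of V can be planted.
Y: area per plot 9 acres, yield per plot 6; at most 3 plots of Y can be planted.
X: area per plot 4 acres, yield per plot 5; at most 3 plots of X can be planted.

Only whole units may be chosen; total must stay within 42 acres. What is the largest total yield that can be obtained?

This is a bounded integer knapsack.
2×K, 2×Y, and 3×X: area 42 ≤ 42, yield 2·8 + 2·6 + 3·5 = 43.
3×K, 1×Y, and 3×X: area 39 ≤ 42, yield 3·8 + 1·6 + 3·5 = 45.
Best is 45.

45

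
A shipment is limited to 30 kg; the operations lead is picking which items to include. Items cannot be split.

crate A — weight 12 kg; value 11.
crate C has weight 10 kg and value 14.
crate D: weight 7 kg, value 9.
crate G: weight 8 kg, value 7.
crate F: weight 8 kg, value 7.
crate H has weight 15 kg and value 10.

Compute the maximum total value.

34

crate A + crate C + crate F: weight 12 + 10 + 8 = 30 ≤ 30, value 11 + 14 + 7 = 32.
crate A + crate C + crate D: weight 12 + 10 + 7 = 29 ≤ 30, value 11 + 14 + 9 = 34.
crate A + crate C + crate G: weight 12 + 10 + 8 = 30 ≤ 30, value 11 + 14 + 7 = 32.
Best is crate A, crate C, and crate D with total value 34.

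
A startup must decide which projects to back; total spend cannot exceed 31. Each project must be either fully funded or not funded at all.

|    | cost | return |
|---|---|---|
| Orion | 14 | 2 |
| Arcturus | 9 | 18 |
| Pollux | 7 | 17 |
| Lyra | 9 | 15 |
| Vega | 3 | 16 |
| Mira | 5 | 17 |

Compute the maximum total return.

Take Arcturus, Pollux, Vega, and Mira: cost 9 + 7 + 3 + 5 = 24 ≤ 31, return 18 + 17 + 16 + 17 = 68.
No other feasible combination does better.

68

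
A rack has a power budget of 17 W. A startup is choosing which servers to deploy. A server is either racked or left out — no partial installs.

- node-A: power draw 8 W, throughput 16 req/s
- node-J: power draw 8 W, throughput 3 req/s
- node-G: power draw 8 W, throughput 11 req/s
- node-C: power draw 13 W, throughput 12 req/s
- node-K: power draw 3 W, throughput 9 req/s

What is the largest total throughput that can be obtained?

27

Take node-A and node-G: power draw 8 + 8 = 16 ≤ 17, throughput 16 + 11 = 27.
No other feasible combination does better.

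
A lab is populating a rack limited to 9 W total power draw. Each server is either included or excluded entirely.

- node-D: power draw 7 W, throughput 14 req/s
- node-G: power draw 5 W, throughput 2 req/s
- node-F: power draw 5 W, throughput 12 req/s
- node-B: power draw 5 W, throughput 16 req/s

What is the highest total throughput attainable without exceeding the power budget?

16

Take node-B: power draw 5 ≤ 9, throughput 16.
No other feasible combination does better.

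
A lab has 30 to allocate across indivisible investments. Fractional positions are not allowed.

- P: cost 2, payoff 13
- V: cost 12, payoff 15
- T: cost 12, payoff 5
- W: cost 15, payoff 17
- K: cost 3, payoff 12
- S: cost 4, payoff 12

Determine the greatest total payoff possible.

P + V + W: cost 2 + 12 + 15 = 29 ≤ 30, payoff 13 + 15 + 17 = 45.
P + V + K + S: cost 2 + 12 + 3 + 4 = 21 ≤ 30, payoff 13 + 15 + 12 + 12 = 52.
P + W + K + S: cost 2 + 15 + 3 + 4 = 24 ≤ 30, payoff 13 + 17 + 12 + 12 = 54.
Best is P, W, K, and S with total payoff 54.

54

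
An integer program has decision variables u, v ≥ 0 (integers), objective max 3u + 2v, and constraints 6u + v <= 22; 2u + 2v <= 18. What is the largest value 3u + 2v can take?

20

(u,v)=(2,7): 6·2+1·7=19≤22, 2·2+2·7=18≤18, objective 20.
(u,v)=(1,8): 6·1+1·8=14≤22, 2·1+2·8=18≤18, objective 19.
(u,v)=(2,6): 6·2+1·6=18≤22, 2·2+2·6=16≤18, objective 18.
The best lattice point is (2,7), giving 20.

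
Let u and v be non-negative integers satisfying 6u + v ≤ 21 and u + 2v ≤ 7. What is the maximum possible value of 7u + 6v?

(u,v)=(3,2): 6·3+1·2=20≤21, 1·3+2·2=7≤7, objective 33.
(u,v)=(3,1): 6·3+1·1=19≤21, 1·3+2·1=5≤7, objective 27.
(u,v)=(2,2): 6·2+1·2=14≤21, 1·2+2·2=6≤7, objective 26.
No feasible integer point exceeds 33.

33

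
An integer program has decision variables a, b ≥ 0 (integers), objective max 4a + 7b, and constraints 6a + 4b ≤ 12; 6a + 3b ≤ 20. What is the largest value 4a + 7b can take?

21

(a,b)=(0,3): 6·0+4·3=12≤12, 6·0+3·3=9≤20, objective 21.
(a,b)=(0,2): 6·0+4·2=8≤12, 6·0+3·2=6≤20, objective 14.
Maximum is 21 at (a,b)=(0,3).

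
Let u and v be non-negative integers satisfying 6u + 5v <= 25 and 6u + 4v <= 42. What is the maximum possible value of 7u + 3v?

28

(u,v)=(4,0): 6·4+5·0=24≤25, 6·4+4·0=24≤42, objective 28.
(u,v)=(3,1): 6·3+5·1=23≤25, 6·3+4·1=22≤42, objective 24.
(u,v)=(3,0): 6·3+5·0=18≤25, 6·3+4·0=18≤42, objective 21.
Maximum is 28 at (u,v)=(4,0).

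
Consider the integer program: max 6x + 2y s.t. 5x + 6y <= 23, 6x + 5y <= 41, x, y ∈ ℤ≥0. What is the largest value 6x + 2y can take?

24

The continuous relaxation peaks at (4.6, 0) with value 27.60; rounding to a feasible lattice point costs some objective.
(x,y)=(4,0): 5·4+6·0=20≤23, 6·4+5·0=24≤41, objective 24.
(x,y)=(3,1): 5·3+6·1=21≤23, 6·3+5·1=23≤41, objective 20.
(x,y)=(3,0): 5·3+6·0=15≤23, 6·3+5·0=18≤41, objective 18.
Maximum is 24 at (x,y)=(4,0).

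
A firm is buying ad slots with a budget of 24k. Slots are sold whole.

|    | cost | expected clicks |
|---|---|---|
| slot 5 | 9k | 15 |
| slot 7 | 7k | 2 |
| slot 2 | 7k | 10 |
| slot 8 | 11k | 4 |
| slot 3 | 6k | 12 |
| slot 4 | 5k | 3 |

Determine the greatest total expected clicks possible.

slot 5 + slot 2 + slot 3: cost 9 + 7 + 6 = 22 ≤ 24, expected clicks 15 + 10 + 12 = 37.
slot 5 + slot 3 + slot 4: cost 9 + 6 + 5 = 20 ≤ 24, expected clicks 15 + 12 + 3 = 30.
Best is slot 5, slot 2, and slot 3 with total expected clicks 37.

37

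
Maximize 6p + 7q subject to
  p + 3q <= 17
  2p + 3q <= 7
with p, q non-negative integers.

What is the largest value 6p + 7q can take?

19

The continuous relaxation peaks at (3.5, 0) with value 21.00; rounding to a feasible lattice point costs some objective.
(p,q)=(2,1): 1·2+3·1=5≤17, 2·2+3·1=7≤7, objective 19.
(p,q)=(3,0): 1·3+3·0=3≤17, 2·3+3·0=6≤7, objective 18.
No feasible integer point exceeds 19.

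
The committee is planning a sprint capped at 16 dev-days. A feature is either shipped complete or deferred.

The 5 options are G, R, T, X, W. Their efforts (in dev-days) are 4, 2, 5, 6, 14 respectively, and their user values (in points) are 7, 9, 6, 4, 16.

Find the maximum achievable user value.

25

Take R and W: effort 2 + 14 = 16 ≤ 16, user value 9 + 16 = 25.
No other feasible combination does better.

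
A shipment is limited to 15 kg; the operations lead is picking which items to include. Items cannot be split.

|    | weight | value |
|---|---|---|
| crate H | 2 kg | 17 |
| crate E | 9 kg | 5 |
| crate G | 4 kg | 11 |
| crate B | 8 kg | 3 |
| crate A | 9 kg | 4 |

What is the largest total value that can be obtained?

crate H + crate G + crate A: weight 2 + 4 + 9 = 15 ≤ 15, value 17 + 11 + 4 = 32.
crate H + crate E + crate G: weight 2 + 9 + 4 = 15 ≤ 15, value 17 + 5 + 11 = 33.
Best is crate H, crate E, and crate G with total value 33.

33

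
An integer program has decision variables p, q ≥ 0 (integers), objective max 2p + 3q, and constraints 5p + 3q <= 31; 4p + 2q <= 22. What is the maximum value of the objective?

30

Relaxing integrality, the LP optimum is 31.00 at (p,q) = (0, 10.3), which is not an integer point.
(p,q)=(0,10): 5·0+3·10=30≤31, 4·0+2·10=20≤22, objective 30.
(p,q)=(0,9): 5·0+3·9=27≤31, 4·0+2·9=18≤22, objective 27.
The best lattice point is (0,10), giving 30.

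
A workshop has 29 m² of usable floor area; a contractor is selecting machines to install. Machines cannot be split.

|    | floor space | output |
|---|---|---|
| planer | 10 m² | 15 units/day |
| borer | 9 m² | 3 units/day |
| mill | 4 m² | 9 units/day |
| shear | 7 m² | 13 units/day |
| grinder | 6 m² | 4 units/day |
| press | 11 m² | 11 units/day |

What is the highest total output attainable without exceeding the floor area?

Allowing fractional choices, the relaxed optimum would be about 45.0, but machines are indivisible.
planer + shear + press: floor space 10 + 7 + 11 = 28 ≤ 29, output 15 + 13 + 11 = 39.
planer + mill + shear + grinder: floor space 10 + 4 + 7 + 6 = 27 ≤ 29, output 15 + 9 + 13 + 4 = 41.
Best is planer, mill, shear, and grinder with total output 41.

41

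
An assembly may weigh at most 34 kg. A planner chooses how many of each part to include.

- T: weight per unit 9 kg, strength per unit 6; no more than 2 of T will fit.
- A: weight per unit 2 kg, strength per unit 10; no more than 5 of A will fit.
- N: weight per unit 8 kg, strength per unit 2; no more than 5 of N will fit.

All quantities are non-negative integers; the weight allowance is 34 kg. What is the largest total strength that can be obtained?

2×T and 5×A: weight 28 ≤ 34, strength 2·6 + 5·10 = 62.
1×T, 5×A, and 1×N: weight 27 ≤ 34, strength 1·6 + 5·10 + 1·2 = 58.
Best is 62.

62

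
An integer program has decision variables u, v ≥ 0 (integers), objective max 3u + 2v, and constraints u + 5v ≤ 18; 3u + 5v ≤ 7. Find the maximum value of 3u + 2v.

6

(u,v)=(2,0): 1·2+5·0=2≤18, 3·2+5·0=6≤7, objective 6.
(u,v)=(1,0): 1·1+5·0=1≤18, 3·1+5·0=3≤7, objective 3.
The best lattice point is (2,0), giving 6.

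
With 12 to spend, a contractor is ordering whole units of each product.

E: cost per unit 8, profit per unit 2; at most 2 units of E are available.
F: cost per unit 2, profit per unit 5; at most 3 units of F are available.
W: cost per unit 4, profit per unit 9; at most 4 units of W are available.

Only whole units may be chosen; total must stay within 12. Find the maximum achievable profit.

F has the best ratio (5/2); taking only F gives at most 3×5 = 15 (stopped by the supply cap of 3).
Mixing does better — 2×F and 2×W: cost 12 ≤ 12, profit 2·5 + 2·9 = 28.

28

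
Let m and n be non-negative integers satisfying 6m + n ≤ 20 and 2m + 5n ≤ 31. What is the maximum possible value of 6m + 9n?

(m,n)=(2,5): 6·2+1·5=17≤20, 2·2+5·5=29≤31, objective 57.
(m,n)=(1,5): 6·1+1·5=11≤20, 2·1+5·5=27≤31, objective 51.
(m,n)=(2,4): 6·2+1·4=16≤20, 2·2+5·4=24≤31, objective 48.
(m,n)=(1,4): 6·1+1·4=10≤20, 2·1+5·4=22≤31, objective 42.
The best lattice point is (2,5), giving 57.

57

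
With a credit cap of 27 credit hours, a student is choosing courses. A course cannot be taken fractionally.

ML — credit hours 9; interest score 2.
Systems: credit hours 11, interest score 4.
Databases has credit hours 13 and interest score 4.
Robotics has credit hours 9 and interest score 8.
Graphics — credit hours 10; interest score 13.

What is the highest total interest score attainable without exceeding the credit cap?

Robotics + Graphics: credit hours 9 + 10 = 19 ≤ 27, interest score 8 + 13 = 21.
Systems + Graphics: credit hours 11 + 10 = 21 ≤ 27, interest score 4 + 13 = 17.
Databases + Graphics: credit hours 13 + 10 = 23 ≤ 27, interest score 4 + 13 = 17.
Best is Robotics and Graphics with total interest score 21.

21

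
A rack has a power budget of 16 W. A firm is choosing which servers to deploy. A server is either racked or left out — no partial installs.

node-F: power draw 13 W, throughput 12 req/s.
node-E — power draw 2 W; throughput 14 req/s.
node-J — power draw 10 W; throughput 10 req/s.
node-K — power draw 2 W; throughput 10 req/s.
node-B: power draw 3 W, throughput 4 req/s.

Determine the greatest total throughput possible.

This is an integer program with binary decision variables.
Take node-E, node-J, and node-K: power draw 2 + 10 + 2 = 14 ≤ 16, throughput 14 + 10 + 10 = 34.
No other feasible combination does better.

34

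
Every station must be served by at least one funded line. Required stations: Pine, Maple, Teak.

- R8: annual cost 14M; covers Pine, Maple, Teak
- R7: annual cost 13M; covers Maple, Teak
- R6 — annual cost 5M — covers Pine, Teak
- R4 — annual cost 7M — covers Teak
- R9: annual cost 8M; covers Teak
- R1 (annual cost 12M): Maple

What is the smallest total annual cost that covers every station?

14

The greedy cost-per-new-station heuristic would pick R6 and R1 for 17, but a cheaper cover exists.
R8 alone covers Pine, Maple, Teak — every station.
Total annual cost: 14.
No cover costs less than 14.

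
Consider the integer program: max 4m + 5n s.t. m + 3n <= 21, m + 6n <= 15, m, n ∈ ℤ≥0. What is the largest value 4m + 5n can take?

60

(m,n)=(15,0): 1·15+3·0=15≤21, 1·15+6·0=15≤15, objective 60.
(m,n)=(14,0): 1·14+3·0=14≤21, 1·14+6·0=14≤15, objective 56.
The best lattice point is (15,0), giving 60.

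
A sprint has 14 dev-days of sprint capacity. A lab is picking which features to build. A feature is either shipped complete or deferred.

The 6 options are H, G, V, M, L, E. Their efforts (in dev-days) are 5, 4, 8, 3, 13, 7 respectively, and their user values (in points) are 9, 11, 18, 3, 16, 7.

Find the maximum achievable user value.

G + V: effort 4 + 8 = 12 ≤ 14, user value 11 + 18 = 29.
H + G + M: effort 5 + 4 + 3 = 12 ≤ 14, user value 9 + 11 + 3 = 23.
H + V: effort 5 + 8 = 13 ≤ 14, user value 9 + 18 = 27.
Best is G and V with total user value 29.

29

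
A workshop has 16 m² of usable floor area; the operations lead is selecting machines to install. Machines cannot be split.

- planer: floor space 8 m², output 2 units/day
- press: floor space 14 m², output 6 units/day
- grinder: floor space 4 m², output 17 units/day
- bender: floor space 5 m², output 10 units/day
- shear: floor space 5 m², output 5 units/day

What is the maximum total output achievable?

32

Treat it as a binary knapsack problem.
Take grinder, bender, and shear: floor space 4 + 5 + 5 = 14 ≤ 16, output 17 + 10 + 5 = 32.
No other feasible combination does better.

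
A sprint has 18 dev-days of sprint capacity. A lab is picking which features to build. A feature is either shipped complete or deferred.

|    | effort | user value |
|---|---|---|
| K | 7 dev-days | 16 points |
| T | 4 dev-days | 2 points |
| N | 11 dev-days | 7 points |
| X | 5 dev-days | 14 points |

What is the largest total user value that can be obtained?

32

This is a 0-1 knapsack instance.
Allowing fractional choices, the relaxed optimum would be about 33.8, but features are indivisible.
K + T + X: effort 7 + 4 + 5 = 16 ≤ 18, user value 16 + 2 + 14 = 32.
K + N: effort 7 + 11 = 18 ≤ 18, user value 16 + 7 = 23.
K + X: effort 7 + 5 = 12 ≤ 18, user value 16 + 14 = 30.
Best is K, T, and X with total user value 32.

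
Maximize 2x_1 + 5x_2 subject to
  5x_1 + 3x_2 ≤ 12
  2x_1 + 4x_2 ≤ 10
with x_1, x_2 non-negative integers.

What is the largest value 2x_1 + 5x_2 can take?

(x_1,x_2)=(1,2): 5·1+3·2=11≤12, 2·1+4·2=10≤10, objective 12.
(x_1,x_2)=(0,2): 5·0+3·2=6≤12, 2·0+4·2=8≤10, objective 10.
(x_1,x_2)=(1,1): 5·1+3·1=8≤12, 2·1+4·1=6≤10, objective 7.
Maximum is 12 at (x_1,x_2)=(1,2).

12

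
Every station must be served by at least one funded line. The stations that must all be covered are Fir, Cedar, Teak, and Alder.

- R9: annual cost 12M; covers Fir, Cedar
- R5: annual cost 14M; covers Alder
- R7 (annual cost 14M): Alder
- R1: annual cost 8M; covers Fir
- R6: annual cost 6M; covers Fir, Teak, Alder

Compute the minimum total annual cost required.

Choose R9 and R6: together they cover Fir, Cedar, Teak, Alder — every station.
Total annual cost: 12 + 6 = 18.
No cover costs less than 18.

18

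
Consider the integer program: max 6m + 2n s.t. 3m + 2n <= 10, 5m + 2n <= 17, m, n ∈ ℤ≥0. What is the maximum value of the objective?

The continuous relaxation peaks at (3.33, 0) with value 20.00; rounding to a feasible lattice point costs some objective.
(m,n)=(3,0): 3·3+2·0=9≤10, 5·3+2·0=15≤17, objective 18.
(m,n)=(2,1): 3·2+2·1=8≤10, 5·2+2·1=12≤17, objective 14.
(m,n)=(2,0): 3·2+2·0=6≤10, 5·2+2·0=10≤17, objective 12.
The best lattice point is (3,0), giving 18.

18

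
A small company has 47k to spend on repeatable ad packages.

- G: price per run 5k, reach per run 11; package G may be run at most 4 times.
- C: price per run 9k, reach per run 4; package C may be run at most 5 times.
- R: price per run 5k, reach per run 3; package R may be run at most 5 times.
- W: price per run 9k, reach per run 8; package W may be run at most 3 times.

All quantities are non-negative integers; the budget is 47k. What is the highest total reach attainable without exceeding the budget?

Take 4×G and 3×W: price 47 ≤ 47, reach 4·11 + 3·8 = 68.
G has the best ratio (11/5) and is taken to its limit of 4; remaining capacity is filled optimally with the others.

68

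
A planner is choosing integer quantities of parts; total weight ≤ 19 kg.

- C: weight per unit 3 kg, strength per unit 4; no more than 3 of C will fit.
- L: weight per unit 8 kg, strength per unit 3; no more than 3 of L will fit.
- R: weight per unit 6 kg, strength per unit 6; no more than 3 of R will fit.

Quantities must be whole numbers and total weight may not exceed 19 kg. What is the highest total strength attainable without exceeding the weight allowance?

20

This is a bounded integer knapsack.
C has the best ratio (4/3); taking only C gives at most 3×4 = 12 (stopped by the supply cap of 3).
Mixing does better — 2×C and 2×R: weight 18 ≤ 19, strength 2·4 + 2·6 = 20.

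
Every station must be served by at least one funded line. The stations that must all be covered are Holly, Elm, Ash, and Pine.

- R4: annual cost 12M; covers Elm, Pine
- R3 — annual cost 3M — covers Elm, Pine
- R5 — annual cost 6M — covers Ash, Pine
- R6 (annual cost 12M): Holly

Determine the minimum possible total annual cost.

This is an integer covering problem.
Choose R3, R5, and R6: together they cover Holly, Elm, Ash, Pine — every station.
Total annual cost: 3 + 6 + 12 = 21.
No cover costs less than 21.

21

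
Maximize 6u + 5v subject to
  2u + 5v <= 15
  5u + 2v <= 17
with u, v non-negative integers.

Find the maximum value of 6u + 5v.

23

Relaxing integrality, the LP optimum is 25.48 at (u,v) = (2.62, 1.95), which is not an integer point.
(u,v)=(3,1) is feasible, giving 23.
(u,v)=(2,2) is feasible, giving 22.
(u,v)=(3,0) is feasible, giving 18.
No feasible integer point exceeds 23.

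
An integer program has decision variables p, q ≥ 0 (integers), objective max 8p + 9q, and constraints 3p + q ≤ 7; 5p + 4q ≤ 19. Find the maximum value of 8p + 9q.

36

Relaxing integrality, the LP optimum is 42.75 at (p,q) = (0, 4.75), which is not an integer point.
(p,q)=(0,4): 3·0+1·4=4≤7, 5·0+4·4=16≤19, objective 36.
(p,q)=(1,3): 3·1+1·3=6≤7, 5·1+4·3=17≤19, objective 35.
(p,q)=(0,3): 3·0+1·3=3≤7, 5·0+4·3=12≤19, objective 27.
The best lattice point is (0,4), giving 36.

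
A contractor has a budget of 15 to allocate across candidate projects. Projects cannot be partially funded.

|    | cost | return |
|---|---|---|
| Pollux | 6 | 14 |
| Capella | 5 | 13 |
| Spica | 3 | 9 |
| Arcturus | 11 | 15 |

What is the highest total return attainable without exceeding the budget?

This is an integer program with binary decision variables.
Allowing fractional choices, the relaxed optimum would be about 37.4, but projects are indivisible.
Spica + Arcturus: cost 3 + 11 = 14 ≤ 15, return 9 + 15 = 24.
Pollux + Capella + Spica: cost 6 + 5 + 3 = 14 ≤ 15, return 14 + 13 + 9 = 36.
Pollux + Capella: cost 6 + 5 = 11 ≤ 15, return 14 + 13 = 27.
Best is Pollux, Capella, and Spica with total return 36.

36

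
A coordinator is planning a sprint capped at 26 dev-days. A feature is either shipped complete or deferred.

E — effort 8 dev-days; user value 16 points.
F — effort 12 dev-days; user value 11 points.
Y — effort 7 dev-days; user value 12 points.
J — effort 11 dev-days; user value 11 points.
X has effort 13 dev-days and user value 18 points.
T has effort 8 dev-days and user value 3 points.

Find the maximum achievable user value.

E + X: effort 8 + 13 = 21 ≤ 26, user value 16 + 18 = 34.
E + Y + T: effort 8 + 7 + 8 = 23 ≤ 26, user value 16 + 12 + 3 = 31.
E + Y + J: effort 8 + 7 + 11 = 26 ≤ 26, user value 16 + 12 + 11 = 39.
Best is E, Y, and J with total user value 39.

39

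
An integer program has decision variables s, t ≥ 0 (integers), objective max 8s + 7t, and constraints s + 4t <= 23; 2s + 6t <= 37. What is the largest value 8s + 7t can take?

(s,t)=(18,0): 1·18+4·0=18≤23, 2·18+6·0=36≤37, objective 144.
(s,t)=(17,0): 1·17+4·0=17≤23, 2·17+6·0=34≤37, objective 136.
The best lattice point is (18,0), giving 144.

144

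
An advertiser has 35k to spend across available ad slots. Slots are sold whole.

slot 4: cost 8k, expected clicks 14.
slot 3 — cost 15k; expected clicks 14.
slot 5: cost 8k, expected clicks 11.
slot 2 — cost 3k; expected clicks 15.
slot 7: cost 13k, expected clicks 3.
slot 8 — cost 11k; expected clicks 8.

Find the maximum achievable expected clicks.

slot 4 + slot 3 + slot 5 + slot 2: cost 8 + 15 + 8 + 3 = 34 ≤ 35, expected clicks 14 + 14 + 11 + 15 = 54.
slot 4 + slot 5 + slot 2 + slot 8: cost 8 + 8 + 3 + 11 = 30 ≤ 35, expected clicks 14 + 11 + 15 + 8 = 48.
slot 4 + slot 3 + slot 2: cost 8 + 15 + 3 = 26 ≤ 35, expected clicks 14 + 14 + 15 = 43.
Best is slot 4, slot 3, slot 5, and slot 2 with total expected clicks 54.

54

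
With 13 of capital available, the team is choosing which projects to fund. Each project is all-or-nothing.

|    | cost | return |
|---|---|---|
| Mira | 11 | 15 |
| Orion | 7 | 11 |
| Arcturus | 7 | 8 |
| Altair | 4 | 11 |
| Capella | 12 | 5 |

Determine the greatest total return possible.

This is a 0-1 knapsack instance.
Orion + Altair: cost 7 + 4 = 11 ≤ 13, return 11 + 11 = 22.
Arcturus + Altair: cost 7 + 4 = 11 ≤ 13, return 8 + 11 = 19.
Best is Orion and Altair with total return 22.

22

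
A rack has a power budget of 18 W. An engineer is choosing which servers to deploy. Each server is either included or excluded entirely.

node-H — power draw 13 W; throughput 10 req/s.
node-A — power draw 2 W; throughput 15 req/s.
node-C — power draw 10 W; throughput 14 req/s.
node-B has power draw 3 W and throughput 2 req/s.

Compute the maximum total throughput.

This is an integer program with binary decision variables.
Allowing fractional choices, the relaxed optimum would be about 33.6, but servers are indivisible.
node-A + node-C: power draw 2 + 10 = 12 ≤ 18, throughput 15 + 14 = 29.
node-A + node-C + node-B: power draw 2 + 10 + 3 = 15 ≤ 18, throughput 15 + 14 + 2 = 31.
Best is node-A, node-C, and node-B with total throughput 31.

31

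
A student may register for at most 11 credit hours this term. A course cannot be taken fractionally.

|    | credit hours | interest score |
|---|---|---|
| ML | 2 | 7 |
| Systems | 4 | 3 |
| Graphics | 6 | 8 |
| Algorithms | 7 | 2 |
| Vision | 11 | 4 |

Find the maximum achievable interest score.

15

Systems + Graphics: credit hours 4 + 6 = 10 ≤ 11, interest score 3 + 8 = 11.
ML + Systems: credit hours 2 + 4 = 6 ≤ 11, interest score 7 + 3 = 10.
ML + Graphics: credit hours 2 + 6 = 8 ≤ 11, interest score 7 + 8 = 15.
Best is ML and Graphics with total interest score 15.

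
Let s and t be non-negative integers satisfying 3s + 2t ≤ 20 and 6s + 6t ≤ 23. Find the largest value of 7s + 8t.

24

(s,t)=(0,3) is feasible, giving 24.
(s,t)=(1,2) is feasible, giving 23.
(s,t)=(0,2) is feasible, giving 16.
The best lattice point is (0,3), giving 24.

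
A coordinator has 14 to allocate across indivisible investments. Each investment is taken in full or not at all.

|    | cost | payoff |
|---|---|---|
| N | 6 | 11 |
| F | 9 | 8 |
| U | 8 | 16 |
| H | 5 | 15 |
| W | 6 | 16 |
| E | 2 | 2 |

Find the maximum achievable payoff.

This is an integer program with binary decision variables.
U + W: cost 8 + 6 = 14 ≤ 14, payoff 16 + 16 = 32.
H + W + E: cost 5 + 6 + 2 = 13 ≤ 14, payoff 15 + 16 + 2 = 33.
Best is H, W, and E with total payoff 33.

33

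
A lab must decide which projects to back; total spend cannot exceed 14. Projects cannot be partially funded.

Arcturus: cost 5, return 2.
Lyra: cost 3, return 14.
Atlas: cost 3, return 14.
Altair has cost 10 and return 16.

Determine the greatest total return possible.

30

This is an integer program with binary decision variables.
Allowing fractional choices, the relaxed optimum would be about 40.8, but projects are indivisible.
Lyra + Altair: cost 3 + 10 = 13 ≤ 14, return 14 + 16 = 30.
Arcturus + Lyra + Atlas: cost 5 + 3 + 3 = 11 ≤ 14, return 2 + 14 + 14 = 30.
The maximum return is 30; one optimal choice is Arcturus, Lyra, and Atlas.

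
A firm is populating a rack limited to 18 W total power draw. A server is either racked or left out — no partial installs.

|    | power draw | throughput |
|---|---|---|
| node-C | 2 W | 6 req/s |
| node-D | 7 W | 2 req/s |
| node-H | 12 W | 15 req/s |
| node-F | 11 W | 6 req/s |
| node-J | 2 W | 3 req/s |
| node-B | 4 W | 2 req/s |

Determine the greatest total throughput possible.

24

Allowing fractional choices, the relaxed optimum would be about 25.1, but servers are indivisible.
node-C + node-H + node-J: power draw 2 + 12 + 2 = 16 ≤ 18, throughput 6 + 15 + 3 = 24.
node-C + node-H + node-B: power draw 2 + 12 + 4 = 18 ≤ 18, throughput 6 + 15 + 2 = 23.
Best is node-C, node-H, and node-J with total throughput 24.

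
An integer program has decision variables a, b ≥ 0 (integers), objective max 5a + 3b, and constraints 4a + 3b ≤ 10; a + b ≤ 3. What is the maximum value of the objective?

11

The continuous relaxation peaks at (2.5, 0) with value 12.50; rounding to a feasible lattice point costs some objective.
(a,b)=(1,2): 4·1+3·2=10≤10, 1·1+1·2=3≤3, objective 11.
(a,b)=(2,0): 4·2+3·0=8≤10, 1·2+1·0=2≤3, objective 10.
(a,b)=(0,3): 4·0+3·3=9≤10, 1·0+1·3=3≤3, objective 9.
(a,b)=(1,1): 4·1+3·1=7≤10, 1·1+1·1=2≤3, objective 8.
The best lattice point is (1,2), giving 11.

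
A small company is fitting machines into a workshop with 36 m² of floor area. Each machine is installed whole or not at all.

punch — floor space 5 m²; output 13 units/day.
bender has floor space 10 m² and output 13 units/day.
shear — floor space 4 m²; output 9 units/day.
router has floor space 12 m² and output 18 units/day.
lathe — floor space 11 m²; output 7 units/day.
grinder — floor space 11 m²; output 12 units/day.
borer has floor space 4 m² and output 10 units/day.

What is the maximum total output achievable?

punch + bender + shear + router + borer: floor space 5 + 10 + 4 + 12 + 4 = 35 ≤ 36, output 13 + 13 + 9 + 18 + 10 = 63.
punch + shear + router + grinder + borer: floor space 5 + 4 + 12 + 11 + 4 = 36 ≤ 36, output 13 + 9 + 18 + 12 + 10 = 62.
Best is punch, bender, shear, router, and borer with total output 63.

63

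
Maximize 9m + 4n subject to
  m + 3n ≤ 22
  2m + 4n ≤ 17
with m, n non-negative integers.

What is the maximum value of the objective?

(m,n)=(8,0): 1·8+3·0=8≤22, 2·8+4·0=16≤17, objective 72.
(m,n)=(7,0): 1·7+3·0=7≤22, 2·7+4·0=14≤17, objective 63.
The best lattice point is (8,0), giving 72.

72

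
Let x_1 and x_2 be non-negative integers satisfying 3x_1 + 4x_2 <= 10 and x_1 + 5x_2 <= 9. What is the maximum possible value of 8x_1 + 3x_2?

24

The continuous relaxation peaks at (3.33, 0) with value 26.67; rounding to a feasible lattice point costs some objective.
(x_1,x_2)=(3,0): 3·3+4·0=9≤10, 1·3+5·0=3≤9, objective 24.
(x_1,x_2)=(2,1): 3·2+4·1=10≤10, 1·2+5·1=7≤9, objective 19.
(x_1,x_2)=(2,0): 3·2+4·0=6≤10, 1·2+5·0=2≤9, objective 16.
The best lattice point is (3,0), giving 24.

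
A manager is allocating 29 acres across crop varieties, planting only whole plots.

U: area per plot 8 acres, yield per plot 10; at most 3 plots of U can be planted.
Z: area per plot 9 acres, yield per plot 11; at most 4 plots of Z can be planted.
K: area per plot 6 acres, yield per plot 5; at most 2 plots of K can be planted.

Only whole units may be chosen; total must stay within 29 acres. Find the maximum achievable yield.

3×Z: area 27 ≤ 29, yield 3·11 = 33.
1×U and 2×Z: area 26 ≤ 29, yield 1·10 + 2·11 = 32.
Best is 33.

33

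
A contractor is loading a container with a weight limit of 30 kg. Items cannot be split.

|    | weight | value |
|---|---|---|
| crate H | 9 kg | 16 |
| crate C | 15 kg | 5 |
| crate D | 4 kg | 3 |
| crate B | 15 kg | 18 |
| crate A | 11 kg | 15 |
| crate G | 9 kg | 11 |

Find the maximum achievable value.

42

This is a 0-1 knapsack instance.
Take crate H, crate A, and crate G: weight 9 + 11 + 9 = 29 ≤ 30, value 16 + 15 + 11 = 42.
No other feasible combination does better.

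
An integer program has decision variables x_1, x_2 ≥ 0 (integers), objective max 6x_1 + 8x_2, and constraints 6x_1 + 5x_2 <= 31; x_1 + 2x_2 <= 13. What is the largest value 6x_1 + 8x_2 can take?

48

The continuous relaxation peaks at (0, 6.2) with value 49.60; rounding to a feasible lattice point costs some objective.
(x_1,x_2)=(0,6): 6·0+5·6=30≤31, 1·0+2·6=12≤13, objective 48.
(x_1,x_2)=(1,5): 6·1+5·5=31≤31, 1·1+2·5=11≤13, objective 46.
(x_1,x_2)=(0,5): 6·0+5·5=25≤31, 1·0+2·5=10≤13, objective 40.
The best lattice point is (0,6), giving 48.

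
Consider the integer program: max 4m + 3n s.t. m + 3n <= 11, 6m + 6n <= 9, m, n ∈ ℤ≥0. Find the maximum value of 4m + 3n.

4

Relaxing integrality, the LP optimum is 6.00 at (m,n) = (1.5, 0), which is not an integer point.
(m,n)=(1,0): 1·1+3·0=1≤11, 6·1+6·0=6≤9, objective 4.
(m,n)=(0,1): 1·0+3·1=3≤11, 6·0+6·1=6≤9, objective 3.
(m,n)=(0,0): 1·0+3·0=0≤11, 6·0+6·0=0≤9, objective 0.
Maximum is 4 at (m,n)=(1,0).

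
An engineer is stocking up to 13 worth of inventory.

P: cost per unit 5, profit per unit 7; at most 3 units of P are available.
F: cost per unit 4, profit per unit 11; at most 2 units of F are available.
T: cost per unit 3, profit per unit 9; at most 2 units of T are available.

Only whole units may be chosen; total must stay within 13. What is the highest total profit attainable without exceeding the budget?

31

2×F and 1×T: cost 11 ≤ 13, profit 2·11 + 1·9 = 31.
1×F and 2×T: cost 10 ≤ 13, profit 1·11 + 2·9 = 29.
Best is 31.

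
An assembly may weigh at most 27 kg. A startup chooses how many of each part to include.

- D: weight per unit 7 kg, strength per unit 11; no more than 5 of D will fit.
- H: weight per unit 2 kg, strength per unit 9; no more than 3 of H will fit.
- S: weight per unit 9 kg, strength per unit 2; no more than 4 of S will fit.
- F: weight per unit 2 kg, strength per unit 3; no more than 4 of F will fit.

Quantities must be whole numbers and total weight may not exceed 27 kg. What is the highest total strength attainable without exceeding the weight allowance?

H has the best ratio (9/2); taking only H gives at most 3×9 = 27 (stopped by the supply cap of 3).
Mixing does better — 3×D and 3×H: weight 27 ≤ 27, strength 3·11 + 3·9 = 60.

60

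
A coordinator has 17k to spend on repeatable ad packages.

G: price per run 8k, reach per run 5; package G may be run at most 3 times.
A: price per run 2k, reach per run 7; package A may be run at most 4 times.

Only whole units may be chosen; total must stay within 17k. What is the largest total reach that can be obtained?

This is a bounded integer knapsack.
A has the best ratio (7/2); taking only A gives at most 4×7 = 28 (stopped by the supply cap of 4).
Mixing does better — 1×G and 4×A: price 16 ≤ 17, reach 1·5 + 4·7 = 33.

33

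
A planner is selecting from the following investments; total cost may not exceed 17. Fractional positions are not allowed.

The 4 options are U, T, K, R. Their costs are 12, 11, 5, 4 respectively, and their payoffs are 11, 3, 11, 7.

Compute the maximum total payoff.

This is a 0-1 knapsack instance.
Take U and K: cost 12 + 5 = 17 ≤ 17, payoff 11 + 11 = 22.
No other feasible combination does better.

22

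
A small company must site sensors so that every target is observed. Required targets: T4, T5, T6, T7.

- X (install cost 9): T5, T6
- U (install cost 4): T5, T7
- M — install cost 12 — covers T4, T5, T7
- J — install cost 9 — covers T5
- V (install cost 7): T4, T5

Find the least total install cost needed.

Choose X, U, and V: together they cover T4, T5, T6, T7 — every target.
Total install cost: 9 + 4 + 7 = 20.
No cover costs less than 20.

20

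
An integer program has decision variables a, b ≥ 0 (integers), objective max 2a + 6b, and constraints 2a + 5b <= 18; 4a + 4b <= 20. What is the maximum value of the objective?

(a,b)=(1,3) is feasible, giving 20.
(a,b)=(0,3) is feasible, giving 18.
(a,b)=(2,2) is feasible, giving 16.
No feasible integer point exceeds 20.

20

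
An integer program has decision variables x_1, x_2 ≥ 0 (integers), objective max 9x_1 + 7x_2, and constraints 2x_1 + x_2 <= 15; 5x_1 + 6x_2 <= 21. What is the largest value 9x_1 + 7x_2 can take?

36

(x_1,x_2)=(4,0): 2·4+1·0=8≤15, 5·4+6·0=20≤21, objective 36.
(x_1,x_2)=(3,1): 2·3+1·1=7≤15, 5·3+6·1=21≤21, objective 34.
No feasible integer point exceeds 36.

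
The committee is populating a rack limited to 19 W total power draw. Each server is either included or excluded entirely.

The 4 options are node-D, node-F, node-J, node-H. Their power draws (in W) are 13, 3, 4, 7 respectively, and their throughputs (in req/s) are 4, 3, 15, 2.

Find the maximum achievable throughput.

20

node-D + node-J: power draw 13 + 4 = 17 ≤ 19, throughput 4 + 15 = 19.
node-F + node-J + node-H: power draw 3 + 4 + 7 = 14 ≤ 19, throughput 3 + 15 + 2 = 20.
Best is node-F, node-J, and node-H with total throughput 20.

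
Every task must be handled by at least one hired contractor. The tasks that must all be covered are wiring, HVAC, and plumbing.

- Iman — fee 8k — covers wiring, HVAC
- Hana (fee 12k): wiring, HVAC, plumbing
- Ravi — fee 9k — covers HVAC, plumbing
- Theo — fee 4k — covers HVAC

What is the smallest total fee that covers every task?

The greedy cost-per-new-task heuristic would pick Iman and Ravi for 17, but a cheaper cover exists.
Hana alone covers wiring, HVAC, plumbing — every task.
Total fee: 12.
No cover costs less than 12.

12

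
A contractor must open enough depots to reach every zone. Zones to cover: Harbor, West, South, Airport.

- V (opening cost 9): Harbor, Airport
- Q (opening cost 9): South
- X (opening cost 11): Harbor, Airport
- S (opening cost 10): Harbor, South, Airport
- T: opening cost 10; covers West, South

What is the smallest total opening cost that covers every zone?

The greedy cost-per-new-zone heuristic would pick S and T for 20, but a cheaper cover exists.
Choose V and T: together they cover Harbor, West, South, Airport — every zone.
Total opening cost: 9 + 10 = 19.
No cover costs less than 19.

19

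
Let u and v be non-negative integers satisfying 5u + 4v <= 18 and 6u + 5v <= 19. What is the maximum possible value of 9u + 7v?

(u,v)=(3,0) is feasible, giving 27.
(u,v)=(2,1) is feasible, giving 25.
(u,v)=(2,0) is feasible, giving 18.
The best lattice point is (3,0), giving 27.

27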